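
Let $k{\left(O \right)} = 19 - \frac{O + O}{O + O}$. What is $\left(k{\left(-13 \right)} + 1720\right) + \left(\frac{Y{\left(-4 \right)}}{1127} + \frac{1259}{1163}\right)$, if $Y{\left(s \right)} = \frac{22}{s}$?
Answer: $\frac{4558821669}{2621402} \approx 1739.1$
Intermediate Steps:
$k{\left(O \right)} = 18$ ($k{\left(O \right)} = 19 - \frac{2 O}{2 O} = 19 - 2 O \frac{1}{2 O} = 19 - 1 = 18$)
$\left(k{\left(-13 \right)} + 1720\right) + \left(\frac{Y{\left(-4 \right)}}{1127} + \frac{1259}{1163}\right) = \left(18 + 1720\right) + \left(\frac{22 \frac{1}{-4}}{1127} + \frac{1259}{1163}\right) = 1738 + \left(22 \left(- \frac{1}{4}\right) \frac{1}{1127} + 1259 \cdot \frac{1}{1163}\right) = 1738 + \left(\left(- \frac{11}{2}\right) \frac{1}{1127} + \frac{1259}{1163}\right) = 1738 + \left(- \frac{11}{2254} + \frac{1259}{1163}\right) = 1738 + \frac{2824993}{2621402} = \frac{4558821669}{2621402}$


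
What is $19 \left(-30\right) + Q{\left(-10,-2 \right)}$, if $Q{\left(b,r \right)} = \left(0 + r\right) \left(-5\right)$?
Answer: $-560$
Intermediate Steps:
$Q{\left(b,r \right)} = - 5 r$ ($Q{\left(b,r \right)} = r \left(-5\right) = - 5 r$)
$19 \left(-30\right) + Q{\left(-10,-2 \right)} = 19 \left(-30\right) - -10 = -570 + 10 = -560$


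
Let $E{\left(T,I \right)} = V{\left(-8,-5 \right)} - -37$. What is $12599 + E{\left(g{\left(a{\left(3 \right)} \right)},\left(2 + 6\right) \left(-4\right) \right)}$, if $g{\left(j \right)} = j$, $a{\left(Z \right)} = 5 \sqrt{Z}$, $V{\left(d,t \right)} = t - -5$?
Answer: $12636$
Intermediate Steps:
$V{\left(d,t \right)} = 5 + t$ ($V{\left(d,t \right)} = t + 5 = 5 + t$)
$E{\left(T,I \right)} = 37$ ($E{\left(T,I \right)} = \left(5 - 5\right) - -37 = 0 + 37 = 37$)
$12599 + E{\left(g{\left(a{\left(3 \right)} \right)},\left(2 + 6\right) \left(-4\right) \right)} = 12599 + 37 = 12636$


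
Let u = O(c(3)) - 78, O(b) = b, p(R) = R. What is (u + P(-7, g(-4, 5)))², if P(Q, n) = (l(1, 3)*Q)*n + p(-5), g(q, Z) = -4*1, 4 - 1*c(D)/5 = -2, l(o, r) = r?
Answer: 961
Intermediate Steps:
c(D) = 30 (c(D) = 20 - 5*(-2) = 20 + 10 = 30)
u = -48 (u = 30 - 78 = -48)
g(q, Z) = -4
P(Q, n) = -5 + 3*Q*n (P(Q, n) = (3*Q)*n - 5 = 3*Q*n - 5 = -5 + 3*Q*n)
(u + P(-7, g(-4, 5)))² = (-48 + (-5 + 3*(-7)*(-4)))² = (-48 + (-5 + 84))² = (-48 + 79)² = 31² = 961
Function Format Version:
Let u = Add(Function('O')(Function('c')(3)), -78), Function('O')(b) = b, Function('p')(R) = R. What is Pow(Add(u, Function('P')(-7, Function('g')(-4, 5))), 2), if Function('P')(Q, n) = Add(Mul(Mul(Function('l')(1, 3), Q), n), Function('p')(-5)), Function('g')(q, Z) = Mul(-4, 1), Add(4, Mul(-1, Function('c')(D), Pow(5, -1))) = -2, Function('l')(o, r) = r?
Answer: 961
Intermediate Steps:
Function('c')(D) = 30 (Function('c')(D) = Add(20, Mul(-5, -2)) = Add(20, 10) = 30)
u = -48 (u = Add(30, -78) = -48)
Function('g')(q, Z) = -4
Function('P')(Q, n) = Add(-5, Mul(3, Q, n)) (Function('P')(Q, n) = Add(Mul(Mul(3, Q), n), -5) = Add(Mul(3, Q, n), -5) = Add(-5, Mul(3, Q, n)))
Pow(Add(u, Function('P')(-7, Function('g')(-4, 5))), 2) = Pow(Add(-48, Add(-5, Mul(3, -7, -4))), 2) = Pow(Add(-48, Add(-5, 84)), 2) = Pow(Add(-48, 79), 2) = Pow(31, 2) = 961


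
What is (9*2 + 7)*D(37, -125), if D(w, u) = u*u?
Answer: 390625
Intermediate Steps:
D(w, u) = u²
(9*2 + 7)*D(37, -125) = (9*2 + 7)*(-125)² = (18 + 7)*15625 = 25*15625 = 390625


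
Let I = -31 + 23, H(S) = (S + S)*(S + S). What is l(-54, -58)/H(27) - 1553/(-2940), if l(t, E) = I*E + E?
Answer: 476849/714420 ≈ 0.66746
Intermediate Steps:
H(S) = 4*S² (H(S) = (2*S)*(2*S) = 4*S²)
I = -8
l(t, E) = -7*E (l(t, E) = -8*E + E = -7*E)
l(-54, -58)/H(27) - 1553/(-2940) = (-7*(-58))/((4*27²)) - 1553/(-2940) = 406/((4*729)) - 1553*(-1/2940) = 406/2916 + 1553/2940 = 406*(1/2916) + 1553/2940 = 203/1458 + 1553/2940 = 476849/714420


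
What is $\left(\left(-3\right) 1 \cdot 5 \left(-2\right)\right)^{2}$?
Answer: $900$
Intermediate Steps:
$\left(\left(-3\right) 1 \cdot 5 \left(-2\right)\right)^{2} = \left(\left(-3\right) 5 \left(-2\right)\right)^{2} = \left(\left(-15\right) \left(-2\right)\right)^{2} = 30^{2} = 900$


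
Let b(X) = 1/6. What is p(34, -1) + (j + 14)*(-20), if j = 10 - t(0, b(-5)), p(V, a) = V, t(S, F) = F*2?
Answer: -1318/3 ≈ -439.33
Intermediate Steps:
b(X) = ⅙
t(S, F) = 2*F
j = 29/3 (j = 10 - 2/6 = 10 - 1*⅓ = 10 - ⅓ = 29/3 ≈ 9.6667)
p(34, -1) + (j + 14)*(-20) = 34 + (29/3 + 14)*(-20) = 34 + (71/3)*(-20) = 34 - 1420/3 = -1318/3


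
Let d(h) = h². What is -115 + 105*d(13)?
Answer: 17630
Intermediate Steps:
-115 + 105*d(13) = -115 + 105*13² = -115 + 105*169 = -115 + 17745 = 17630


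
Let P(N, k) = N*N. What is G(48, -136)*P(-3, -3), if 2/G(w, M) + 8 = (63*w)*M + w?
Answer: -9/205612 ≈ -4.3772e-5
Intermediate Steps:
P(N, k) = N**2
G(w, M) = 2/(-8 + w + 63*M*w) (G(w, M) = 2/(-8 + ((63*w)*M + w)) = 2/(-8 + (63*M*w + w)) = 2/(-8 + (w + 63*M*w)) = 2/(-8 + w + 63*M*w))
G(48, -136)*P(-3, -3) = (2/(-8 + 48 + 63*(-136)*48))*(-3)**2 = (2/(-8 + 48 - 411264))*9 = (2/(-411224))*9 = (2*(-1/411224))*9 = -1/205612*9 = -9/205612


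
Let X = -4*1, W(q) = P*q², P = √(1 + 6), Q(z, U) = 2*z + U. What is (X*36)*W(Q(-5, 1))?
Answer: -11664*√7 ≈ -30860.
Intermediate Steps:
Q(z, U) = U + 2*z
P = √7 ≈ 2.6458
W(q) = √7*q²
X = -4
(X*36)*W(Q(-5, 1)) = (-4*36)*(√7*(1 + 2*(-5))²) = -144*√7*(1 - 10)² = -144*√7*(-9)² = -144*√7*81 = -11664*√7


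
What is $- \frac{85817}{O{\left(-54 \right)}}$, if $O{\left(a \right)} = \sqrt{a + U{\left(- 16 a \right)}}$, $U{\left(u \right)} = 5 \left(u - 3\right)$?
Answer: $- \frac{85817 \sqrt{4251}}{4251} \approx -1316.2$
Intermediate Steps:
$U{\left(u \right)} = -15 + 5 u$ ($U{\left(u \right)} = 5 \left(-3 + u\right) = -15 + 5 u$)
$O{\left(a \right)} = \sqrt{-15 - 79 a}$ ($O{\left(a \right)} = \sqrt{a + \left(-15 + 5 \left(- 16 a\right)\right)} = \sqrt{a - \left(15 + 80 a\right)} = \sqrt{-15 - 79 a}$)
$- \frac{85817}{O{\left(-54 \right)}} = - \frac{85817}{\sqrt{-15 - -4266}} = - \frac{85817}{\sqrt{-15 + 4266}} = - \frac{85817}{\sqrt{4251}} = - 85817 \frac{\sqrt{4251}}{4251} = - \frac{85817 \sqrt{4251}}{4251}$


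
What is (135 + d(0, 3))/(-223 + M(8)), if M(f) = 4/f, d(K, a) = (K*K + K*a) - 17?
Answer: -236/445 ≈ -0.53034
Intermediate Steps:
d(K, a) = -17 + K² + K*a (d(K, a) = (K² + K*a) - 17 = -17 + K² + K*a)
(135 + d(0, 3))/(-223 + M(8)) = (135 + (-17 + 0² + 0*3))/(-223 + 4/8) = (135 + (-17 + 0 + 0))/(-223 + 4*(⅛)) = (135 - 17)/(-223 + ½) = 118/(-445/2) = 118*(-2/445) = -236/445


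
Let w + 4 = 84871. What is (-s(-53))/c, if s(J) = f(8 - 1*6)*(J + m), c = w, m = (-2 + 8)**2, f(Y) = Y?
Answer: 34/84867 ≈ 0.00040063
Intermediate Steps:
m = 36 (m = 6**2 = 36)
w = 84867 (w = -4 + 84871 = 84867)
c = 84867
s(J) = 72 + 2*J (s(J) = (8 - 1*6)*(J + 36) = (8 - 6)*(36 + J) = 2*(36 + J) = 72 + 2*J)
(-s(-53))/c = -(72 + 2*(-53))/84867 = -(72 - 106)*(1/84867) = -1*(-34)*(1/84867) = 34*(1/84867) = 34/84867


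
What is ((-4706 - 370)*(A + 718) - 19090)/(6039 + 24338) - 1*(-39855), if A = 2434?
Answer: 1194656693/30377 ≈ 39328.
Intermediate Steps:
((-4706 - 370)*(A + 718) - 19090)/(6039 + 24338) - 1*(-39855) = ((-4706 - 370)*(2434 + 718) - 19090)/(6039 + 24338) - 1*(-39855) = (-5076*3152 - 19090)/30377 + 39855 = (-15999552 - 19090)*(1/30377) + 39855 = -16018642*1/30377 + 39855 = -16018642/30377 + 39855 = 1194656693/30377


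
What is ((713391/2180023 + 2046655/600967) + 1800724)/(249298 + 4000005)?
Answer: 102572730728520202/242048036720536001 ≈ 0.42377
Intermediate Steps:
((713391/2180023 + 2046655/600967) + 1800724)/(249298 + 4000005) = ((713391*(1/2180023) + 2046655*(1/600967)) + 1800724)/4249303 = ((713391/2180023 + 88985/26129) + 1800724)*(1/4249303) = (212629540094/56961820967 + 1800724)*(1/4249303) = (102572730728520202/56961820967)*(1/4249303) = 102572730728520202/242048036720536001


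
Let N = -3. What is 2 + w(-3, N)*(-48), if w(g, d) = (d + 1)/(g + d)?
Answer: -14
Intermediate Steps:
w(g, d) = (1 + d)/(d + g)
2 + w(-3, N)*(-48) = 2 + ((1 - 3)/(-3 - 3))*(-48) = 2 + (-2/(-6))*(-48) = 2 - ⅙*(-2)*(-48) = 2 + (⅓)*(-48) = 2 - 16 = -14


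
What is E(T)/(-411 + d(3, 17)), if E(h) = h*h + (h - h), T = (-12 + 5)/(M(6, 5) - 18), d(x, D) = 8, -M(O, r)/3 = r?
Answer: -49/438867 ≈ -0.00011165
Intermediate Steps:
M(O, r) = -3*r
T = 7/33 (T = (-12 + 5)/(-3*5 - 18) = -7/(-15 - 18) = -7/(-33) = -7*(-1/33) = 7/33 ≈ 0.21212)
E(h) = h² (E(h) = h² + 0 = h²)
E(T)/(-411 + d(3, 17)) = (7/33)²/(-411 + 8) = (49/1089)/(-403) = (49/1089)*(-1/403) = -49/438867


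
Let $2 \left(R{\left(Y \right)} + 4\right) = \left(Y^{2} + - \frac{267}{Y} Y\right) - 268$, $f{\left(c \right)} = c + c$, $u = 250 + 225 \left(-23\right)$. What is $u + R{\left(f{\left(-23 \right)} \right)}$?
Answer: $- \frac{8277}{2} \approx -4138.5$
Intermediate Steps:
$u = -4925$ ($u = 250 - 5175 = -4925$)
$f{\left(c \right)} = 2 c$
$R{\left(Y \right)} = - \frac{543}{2} + \frac{Y^{2}}{2}$ ($R{\left(Y \right)} = -4 + \frac{\left(Y^{2} + - \frac{267}{Y} Y\right) - 268}{2} = -4 + \frac{\left(Y^{2} - 267\right) - 268}{2} = -4 + \frac{\left(-267 + Y^{2}\right) - 268}{2} = -4 + \frac{-535 + Y^{2}}{2} = -4 + \left(- \frac{535}{2} + \frac{Y^{2}}{2}\right) = - \frac{543}{2} + \frac{Y^{2}}{2}$)
$u + R{\left(f{\left(-23 \right)} \right)} = -4925 - \left(\frac{543}{2} - \frac{\left(2 \left(-23\right)\right)^{2}}{2}\right) = -4925 - \left(\frac{543}{2} - \frac{\left(-46\right)^{2}}{2}\right) = -4925 + \left(- \frac{543}{2} + \frac{1}{2} \cdot 2116\right) = -4925 + \left(- \frac{543}{2} + 1058\right) = -4925 + \frac{1573}{2} = - \frac{8277}{2}$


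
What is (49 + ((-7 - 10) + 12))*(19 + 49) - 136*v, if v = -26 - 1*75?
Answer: 16728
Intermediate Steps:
v = -101 (v = -26 - 75 = -101)
(49 + ((-7 - 10) + 12))*(19 + 49) - 136*v = (49 + ((-7 - 10) + 12))*(19 + 49) - 136*(-101) = (49 + (-17 + 12))*68 + 13736 = (49 - 5)*68 + 13736 = 44*68 + 13736 = 2992 + 13736 = 16728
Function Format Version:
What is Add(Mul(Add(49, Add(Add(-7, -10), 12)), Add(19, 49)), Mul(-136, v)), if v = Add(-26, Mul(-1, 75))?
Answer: 16728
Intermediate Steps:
v = -101 (v = Add(-26, -75) = -101)
Add(Mul(Add(49, Add(Add(-7, -10), 12)), Add(19, 49)), Mul(-136, v)) = Add(Mul(Add(49, Add(Add(-7, -10), 12)), Add(19, 49)), Mul(-136, -101)) = Add(Mul(Add(49, Add(-17, 12)), 68), 13736) = Add(Mul(Add(49, -5), 68), 13736) = Add(Mul(44, 68), 13736) = Add(2992, 13736) = 16728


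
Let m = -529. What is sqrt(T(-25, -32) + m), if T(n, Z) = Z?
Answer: I*sqrt(561) ≈ 23.685*I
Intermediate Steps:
sqrt(T(-25, -32) + m) = sqrt(-32 - 529) = sqrt(-561) = I*sqrt(561)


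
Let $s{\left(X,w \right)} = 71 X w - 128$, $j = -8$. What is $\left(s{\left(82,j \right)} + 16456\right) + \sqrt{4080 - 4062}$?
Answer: $-30248 + 3 \sqrt{2} \approx -30244.0$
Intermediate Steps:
$s{\left(X,w \right)} = -128 + 71 X w$ ($s{\left(X,w \right)} = 71 X w - 128 = -128 + 71 X w$)
$\left(s{\left(82,j \right)} + 16456\right) + \sqrt{4080 - 4062} = \left(\left(-128 + 71 \cdot 82 \left(-8\right)\right) + 16456\right) + \sqrt{4080 - 4062} = \left(\left(-128 - 46576\right) + 16456\right) + \sqrt{18} = \left(-46704 + 16456\right) + 3 \sqrt{2} = -30248 + 3 \sqrt{2}$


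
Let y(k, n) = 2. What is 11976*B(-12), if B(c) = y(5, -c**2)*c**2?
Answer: 3449088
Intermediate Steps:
B(c) = 2*c**2
11976*B(-12) = 11976*(2*(-12)**2) = 11976*(2*144) = 11976*288 = 3449088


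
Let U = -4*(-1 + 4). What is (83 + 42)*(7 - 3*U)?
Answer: 5375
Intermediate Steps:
U = -12 (U = -4*3 = -12)
(83 + 42)*(7 - 3*U) = (83 + 42)*(7 - 3*(-12)) = 125*(7 + 36) = 125*43 = 5375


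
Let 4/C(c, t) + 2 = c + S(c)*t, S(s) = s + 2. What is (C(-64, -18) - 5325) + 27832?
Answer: 11816177/525 ≈ 22507.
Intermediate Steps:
S(s) = 2 + s
C(c, t) = 4/(-2 + c + t*(2 + c)) (C(c, t) = 4/(-2 + (c + (2 + c)*t)) = 4/(-2 + (c + t*(2 + c))) = 4/(-2 + c + t*(2 + c)))
(C(-64, -18) - 5325) + 27832 = (4/(-2 - 64 - 18*(2 - 64)) - 5325) + 27832 = (4/(-2 - 64 - 18*(-62)) - 5325) + 27832 = (4/(-2 - 64 + 1116) - 5325) + 27832 = (4/1050 - 5325) + 27832 = (4*(1/1050) - 5325) + 27832 = (2/525 - 5325) + 27832 = -2795623/525 + 27832 = 11816177/525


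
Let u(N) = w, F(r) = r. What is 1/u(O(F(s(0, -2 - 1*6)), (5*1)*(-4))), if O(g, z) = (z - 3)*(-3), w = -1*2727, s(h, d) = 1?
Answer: -1/2727 ≈ -0.00036670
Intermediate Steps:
w = -2727
O(g, z) = 9 - 3*z (O(g, z) = (-3 + z)*(-3) = 9 - 3*z)
u(N) = -2727
1/u(O(F(s(0, -2 - 1*6)), (5*1)*(-4))) = 1/(-2727) = -1/2727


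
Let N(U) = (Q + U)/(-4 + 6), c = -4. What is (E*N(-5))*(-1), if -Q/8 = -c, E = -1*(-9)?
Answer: 333/2 ≈ 166.50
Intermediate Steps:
E = 9
Q = -32 (Q = -(-8)*(-4) = -8*4 = -32)
N(U) = -16 + U/2 (N(U) = (-32 + U)/(-4 + 6) = (-32 + U)/2 = (-32 + U)*(1/2) = -16 + U/2)
(E*N(-5))*(-1) = (9*(-16 + (1/2)*(-5)))*(-1) = (9*(-16 - 5/2))*(-1) = (9*(-37/2))*(-1) = -333/2*(-1) = 333/2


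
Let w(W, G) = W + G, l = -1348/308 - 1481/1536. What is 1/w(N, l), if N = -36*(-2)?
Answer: 118272/7883915 ≈ 0.015002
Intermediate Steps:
N = 72
l = -631669/118272 (l = -1348*1/308 - 1481*1/1536 = -337/77 - 1481/1536 = -631669/118272 ≈ -5.3408)
w(W, G) = G + W
1/w(N, l) = 1/(-631669/118272 + 72) = 1/(7883915/118272) = 118272/7883915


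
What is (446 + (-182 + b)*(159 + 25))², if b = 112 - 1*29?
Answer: 315772900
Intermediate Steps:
b = 83 (b = 112 - 29 = 83)
(446 + (-182 + b)*(159 + 25))² = (446 + (-182 + 83)*(159 + 25))² = (446 - 99*184)² = (446 - 18216)² = (-17770)² = 315772900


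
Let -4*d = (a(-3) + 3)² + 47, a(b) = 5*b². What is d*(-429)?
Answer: 1008579/4 ≈ 2.5214e+5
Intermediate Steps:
d = -2351/4 (d = -((5*(-3)² + 3)² + 47)/4 = -((5*9 + 3)² + 47)/4 = -((45 + 3)² + 47)/4 = -(48² + 47)/4 = -(2304 + 47)/4 = -¼*2351 = -2351/4 ≈ -587.75)
d*(-429) = -2351/4*(-429) = 1008579/4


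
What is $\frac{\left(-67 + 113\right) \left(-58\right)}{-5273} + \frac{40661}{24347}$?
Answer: $\frac{279363249}{128381731} \approx 2.176$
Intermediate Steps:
$\frac{\left(-67 + 113\right) \left(-58\right)}{-5273} + \frac{40661}{24347} = 46 \left(-58\right) \left(- \frac{1}{5273}\right) + 40661 \cdot \frac{1}{24347} = \left(-2668\right) \left(- \frac{1}{5273}\right) + \frac{40661}{24347} = \frac{2668}{5273} + \frac{40661}{24347} = \frac{279363249}{128381731}$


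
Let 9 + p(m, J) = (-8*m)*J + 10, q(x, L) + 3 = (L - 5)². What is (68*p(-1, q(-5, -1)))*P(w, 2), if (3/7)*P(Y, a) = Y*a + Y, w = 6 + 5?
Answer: 1387540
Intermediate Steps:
q(x, L) = -3 + (-5 + L)² (q(x, L) = -3 + (L - 5)² = -3 + (-5 + L)²)
p(m, J) = 1 - 8*J*m (p(m, J) = -9 + ((-8*m)*J + 10) = -9 + (-8*J*m + 10) = -9 + (10 - 8*J*m) = 1 - 8*J*m)
w = 11
P(Y, a) = 7*Y/3 + 7*Y*a/3 (P(Y, a) = 7*(Y*a + Y)/3 = 7*(Y + Y*a)/3 = 7*Y/3 + 7*Y*a/3)
(68*p(-1, q(-5, -1)))*P(w, 2) = (68*(1 - 8*(-3 + (-5 - 1)²)*(-1)))*((7/3)*11*(1 + 2)) = (68*(1 - 8*(-3 + (-6)²)*(-1)))*((7/3)*11*3) = (68*(1 - 8*(-3 + 36)*(-1)))*77 = (68*(1 - 8*33*(-1)))*77 = (68*(1 + 264))*77 = (68*265)*77 = 18020*77 = 1387540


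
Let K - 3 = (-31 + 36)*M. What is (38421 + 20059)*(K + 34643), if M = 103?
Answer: 2056215280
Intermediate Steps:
K = 518 (K = 3 + (-31 + 36)*103 = 3 + 5*103 = 3 + 515 = 518)
(38421 + 20059)*(K + 34643) = (38421 + 20059)*(518 + 34643) = 58480*35161 = 2056215280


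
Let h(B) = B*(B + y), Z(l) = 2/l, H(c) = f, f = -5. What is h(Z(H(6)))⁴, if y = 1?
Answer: 1296/390625 ≈ 0.0033178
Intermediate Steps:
H(c) = -5
h(B) = B*(1 + B) (h(B) = B*(B + 1) = B*(1 + B))
h(Z(H(6)))⁴ = ((2/(-5))*(1 + 2/(-5)))⁴ = ((2*(-⅕))*(1 + 2*(-⅕)))⁴ = (-2*(1 - ⅖)/5)⁴ = (-⅖*⅗)⁴ = (-6/25)⁴ = 1296/390625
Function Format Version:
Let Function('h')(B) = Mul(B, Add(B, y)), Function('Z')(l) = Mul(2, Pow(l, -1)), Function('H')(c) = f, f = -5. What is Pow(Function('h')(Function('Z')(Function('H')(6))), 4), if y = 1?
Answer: Rational(1296, 390625) ≈ 0.0033178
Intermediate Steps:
Function('H')(c) = -5
Function('h')(B) = Mul(B, Add(1, B)) (Function('h')(B) = Mul(B, Add(B, 1)) = Mul(B, Add(1, B)))
Pow(Function('h')(Function('Z')(Function('H')(6))), 4) = Pow(Mul(Mul(2, Pow(-5, -1)), Add(1, Mul(2, Pow(-5, -1)))), 4) = Pow(Mul(Mul(2, Rational(-1, 5)), Add(1, Mul(2, Rational(-1, 5)))), 4) = Pow(Mul(Rational(-2, 5), Add(1, Rational(-2, 5))), 4) = Pow(Mul(Rational(-2, 5), Rational(3, 5)), 4) = Pow(Rational(-6, 25), 4) = Rational(1296, 390625)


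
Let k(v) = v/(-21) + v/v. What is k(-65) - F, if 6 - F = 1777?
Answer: 37277/21 ≈ 1775.1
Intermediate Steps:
k(v) = 1 - v/21 (k(v) = v*(-1/21) + 1 = -v/21 + 1 = 1 - v/21)
F = -1771 (F = 6 - 1*1777 = 6 - 1777 = -1771)
k(-65) - F = (1 - 1/21*(-65)) - 1*(-1771) = (1 + 65/21) + 1771 = 86/21 + 1771 = 37277/21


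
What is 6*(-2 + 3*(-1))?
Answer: -30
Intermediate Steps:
6*(-2 + 3*(-1)) = 6*(-2 - 3) = 6*(-5) = -30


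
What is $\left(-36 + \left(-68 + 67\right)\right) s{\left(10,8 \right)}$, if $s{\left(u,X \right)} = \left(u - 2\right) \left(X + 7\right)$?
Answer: $-4440$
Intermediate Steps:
$s{\left(u,X \right)} = \left(-2 + u\right) \left(7 + X\right)$
$\left(-36 + \left(-68 + 67\right)\right) s{\left(10,8 \right)} = \left(-36 + \left(-68 + 67\right)\right) \left(-14 - 16 + 7 \cdot 10 + 8 \cdot 10\right) = \left(-36 - 1\right) \left(-14 - 16 + 70 + 80\right) = \left(-37\right) 120 = -4440$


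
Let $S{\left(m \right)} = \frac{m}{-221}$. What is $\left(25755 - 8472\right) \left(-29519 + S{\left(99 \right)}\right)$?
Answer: $- \frac{112750800834}{221} \approx -5.1018 \cdot 10^{8}$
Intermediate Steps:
$S{\left(m \right)} = - \frac{m}{221}$ ($S{\left(m \right)} = m \left(- \frac{1}{221}\right) = - \frac{m}{221}$)
$\left(25755 - 8472\right) \left(-29519 + S{\left(99 \right)}\right) = \left(25755 - 8472\right) \left(-29519 - \frac{99}{221}\right) = 17283 \left(-29519 - \frac{99}{221}\right) = 17283 \left(- \frac{6523798}{221}\right) = - \frac{112750800834}{221}$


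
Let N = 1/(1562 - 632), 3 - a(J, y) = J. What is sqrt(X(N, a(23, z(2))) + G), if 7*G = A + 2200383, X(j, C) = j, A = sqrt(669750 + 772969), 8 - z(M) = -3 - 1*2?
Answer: sqrt(13321778842470 + 6054300*sqrt(1442719))/6510 ≈ 560.81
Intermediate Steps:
z(M) = 13 (z(M) = 8 - (-3 - 1*2) = 8 - (-3 - 2) = 8 - 1*(-5) = 8 + 5 = 13)
A = sqrt(1442719) ≈ 1201.1
a(J, y) = 3 - J
N = 1/930 ≈ 0.0010753
G = 2200383/7 + sqrt(1442719)/7 (G = (sqrt(1442719) + 2200383)/7 = (2200383 + sqrt(1442719))/7 = 2200383/7 + sqrt(1442719)/7 ≈ 3.1451e+5)
sqrt(X(N, a(23, z(2))) + G) = sqrt(1/930 + (2200383/7 + sqrt(1442719)/7)) = sqrt(2046356197/6510 + sqrt(1442719)/7)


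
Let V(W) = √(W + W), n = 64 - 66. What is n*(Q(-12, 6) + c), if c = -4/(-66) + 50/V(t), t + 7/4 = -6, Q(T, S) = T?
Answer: 788/33 + 100*I*√62/31 ≈ 23.879 + 25.4*I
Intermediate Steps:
t = -31/4 (t = -7/4 - 6 = -31/4 ≈ -7.7500)
n = -2
V(W) = √2*√W (V(W) = √(2*W) = √2*√W)
c = 2/33 - 50*I*√62/31 (c = -4/(-66) + 50/((√2*√(-31/4))) = -4*(-1/66) + 50/((√2*(I*√31/2))) = 2/33 + 50/((I*√62/2)) = 2/33 + 50*(-I*√62/31) = 2/33 - 50*I*√62/31 ≈ 0.060606 - 12.7*I)
n*(Q(-12, 6) + c) = -2*(-12 + (2/33 - 50*I*√62/31)) = -2*(-394/33 - 50*I*√62/31) = 788/33 + 100*I*√62/31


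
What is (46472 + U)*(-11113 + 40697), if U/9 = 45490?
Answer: 13486813088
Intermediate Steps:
U = 409410 (U = 9*45490 = 409410)
(46472 + U)*(-11113 + 40697) = (46472 + 409410)*(-11113 + 40697) = 455882*29584 = 13486813088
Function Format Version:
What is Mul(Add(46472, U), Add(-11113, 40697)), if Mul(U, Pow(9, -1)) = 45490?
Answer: 13486813088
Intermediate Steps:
U = 409410 (U = Mul(9, 45490) = 409410)
Mul(Add(46472, U), Add(-11113, 40697)) = Mul(Add(46472, 409410), Add(-11113, 40697)) = Mul(455882, 29584) = 13486813088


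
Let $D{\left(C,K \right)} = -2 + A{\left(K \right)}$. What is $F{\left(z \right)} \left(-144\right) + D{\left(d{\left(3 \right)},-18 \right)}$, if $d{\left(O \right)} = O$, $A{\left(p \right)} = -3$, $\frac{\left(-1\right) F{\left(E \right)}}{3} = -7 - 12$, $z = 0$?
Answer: $-8213$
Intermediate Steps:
$F{\left(E \right)} = 57$ ($F{\left(E \right)} = - 3 \left(-7 - 12\right) = \left(-3\right) \left(-19\right) = 57$)
$D{\left(C,K \right)} = -5$ ($D{\left(C,K \right)} = -2 - 3 = -5$)
$F{\left(z \right)} \left(-144\right) + D{\left(d{\left(3 \right)},-18 \right)} = 57 \left(-144\right) - 5 = -8208 - 5 = -8213$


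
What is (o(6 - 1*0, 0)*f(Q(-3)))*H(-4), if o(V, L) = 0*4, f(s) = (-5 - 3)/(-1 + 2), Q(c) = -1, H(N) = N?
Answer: 0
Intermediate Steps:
f(s) = -8 (f(s) = -8/1 = -8*1 = -8)
o(V, L) = 0
(o(6 - 1*0, 0)*f(Q(-3)))*H(-4) = (0*(-8))*(-4) = 0*(-4) = 0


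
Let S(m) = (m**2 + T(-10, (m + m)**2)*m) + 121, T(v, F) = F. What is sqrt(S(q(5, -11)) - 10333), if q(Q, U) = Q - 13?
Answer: 2*I*sqrt(3049) ≈ 110.44*I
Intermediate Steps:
q(Q, U) = -13 + Q
S(m) = 121 + m**2 + 4*m**3 (S(m) = (m**2 + (m + m)**2*m) + 121 = (m**2 + (2*m)**2*m) + 121 = (m**2 + (4*m**2)*m) + 121 = (m**2 + 4*m**3) + 121 = 121 + m**2 + 4*m**3)
sqrt(S(q(5, -11)) - 10333) = sqrt((121 + (-13 + 5)**2 + 4*(-13 + 5)**3) - 10333) = sqrt((121 + (-8)**2 + 4*(-8)**3) - 10333) = sqrt((121 + 64 + 4*(-512)) - 10333) = sqrt((121 + 64 - 2048) - 10333) = sqrt(-1863 - 10333) = sqrt(-12196) = 2*I*sqrt(3049)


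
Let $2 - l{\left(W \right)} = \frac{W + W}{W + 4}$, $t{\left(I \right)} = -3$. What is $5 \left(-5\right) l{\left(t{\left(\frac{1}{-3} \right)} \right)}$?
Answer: $-200$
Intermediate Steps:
$l{\left(W \right)} = 2 - \frac{2 W}{4 + W}$ ($l{\left(W \right)} = 2 - \frac{W + W}{W + 4} = 2 - \frac{2 W}{4 + W}$)
$5 \left(-5\right) l{\left(t{\left(\frac{1}{-3} \right)} \right)} = 5 \left(-5\right) \frac{8}{4 - 3} = - 25 \cdot \frac{8}{1} = - 25 \cdot 8 \cdot 1 = \left(-25\right) 8 = -200$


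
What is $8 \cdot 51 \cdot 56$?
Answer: $22848$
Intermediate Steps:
$8 \cdot 51 \cdot 56 = 408 \cdot 56 = 22848$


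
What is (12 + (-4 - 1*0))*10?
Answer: 80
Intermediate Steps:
(12 + (-4 - 1*0))*10 = (12 + (-4 + 0))*10 = (12 - 4)*10 = 8*10 = 80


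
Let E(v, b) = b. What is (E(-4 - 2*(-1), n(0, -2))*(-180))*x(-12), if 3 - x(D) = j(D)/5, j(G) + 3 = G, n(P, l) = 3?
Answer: -3240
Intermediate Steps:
j(G) = -3 + G
x(D) = 18/5 - D/5 (x(D) = 3 - (-3 + D)/5 = 3 - (-⅗ + D/5) = 3 + (⅗ - D/5) = 18/5 - D/5)
(E(-4 - 2*(-1), n(0, -2))*(-180))*x(-12) = (3*(-180))*(18/5 - ⅕*(-12)) = -540*(18/5 + 12/5) = -540*6 = -3240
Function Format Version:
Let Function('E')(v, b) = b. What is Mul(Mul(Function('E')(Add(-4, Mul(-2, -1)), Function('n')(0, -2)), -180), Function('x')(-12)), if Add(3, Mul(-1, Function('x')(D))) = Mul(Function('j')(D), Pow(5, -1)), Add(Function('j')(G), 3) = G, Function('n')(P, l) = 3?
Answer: -3240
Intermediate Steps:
Function('j')(G) = Add(-3, G)
Function('x')(D) = Add(Rational(18, 5), Mul(Rational(-1, 5), D)) (Function('x')(D) = Add(3, Mul(-1, Mul(Add(-3, D), Pow(5, -1)))) = Add(3, Mul(-1, Mul(Add(-3, D), Rational(1, 5)))) = Add(3, Mul(-1, Add(Rational(-3, 5), Mul(Rational(1, 5), D)))) = Add(3, Add(Rational(3, 5), Mul(Rational(-1, 5), D))) = Add(Rational(18, 5), Mul(Rational(-1, 5), D)))
Mul(Mul(Function('E')(Add(-4, Mul(-2, -1)), Function('n')(0, -2)), -180), Function('x')(-12)) = Mul(Mul(3, -180), Add(Rational(18, 5), Mul(Rational(-1, 5), -12))) = Mul(-540, Add(Rational(18, 5), Rational(12, 5))) = Mul(-540, 6) = -3240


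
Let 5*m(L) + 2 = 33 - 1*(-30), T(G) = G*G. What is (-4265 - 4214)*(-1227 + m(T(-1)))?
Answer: 51501446/5 ≈ 1.0300e+7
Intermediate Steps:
T(G) = G²
m(L) = 61/5 (m(L) = -⅖ + (33 - 1*(-30))/5 = -⅖ + (33 + 30)/5 = -⅖ + (⅕)*63 = -⅖ + 63/5 = 61/5)
(-4265 - 4214)*(-1227 + m(T(-1))) = (-4265 - 4214)*(-1227 + 61/5) = -8479*(-6074/5) = 51501446/5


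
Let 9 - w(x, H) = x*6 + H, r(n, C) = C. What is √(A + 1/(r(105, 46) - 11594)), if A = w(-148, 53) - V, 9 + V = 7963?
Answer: I*√237040833247/5774 ≈ 84.321*I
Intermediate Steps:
V = 7954 (V = -9 + 7963 = 7954)
w(x, H) = 9 - H - 6*x (w(x, H) = 9 - (x*6 + H) = 9 - (6*x + H) = 9 - (H + 6*x) = 9 + (-H - 6*x) = 9 - H - 6*x)
A = -7110 (A = (9 - 1*53 - 6*(-148)) - 1*7954 = (9 - 53 + 888) - 7954 = 844 - 7954 = -7110)
√(A + 1/(r(105, 46) - 11594)) = √(-7110 + 1/(46 - 11594)) = √(-7110 + 1/(-11548)) = √(-7110 - 1/11548) = √(-82106281/11548) = I*√237040833247/5774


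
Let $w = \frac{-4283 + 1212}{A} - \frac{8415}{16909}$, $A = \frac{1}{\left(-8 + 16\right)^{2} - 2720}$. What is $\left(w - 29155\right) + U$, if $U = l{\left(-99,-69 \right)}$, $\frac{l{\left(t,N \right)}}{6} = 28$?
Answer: $\frac{137429393986}{16909} \approx 8.1276 \cdot 10^{6}$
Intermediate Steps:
$A = - \frac{1}{2656}$ ($A = \frac{1}{8^{2} - 2720} = \frac{1}{64 - 2720} = \frac{1}{-2656} = - \frac{1}{2656} \approx -0.00037651$)
$l{\left(t,N \right)} = 168$ ($l{\left(t,N \right)} = 6 \cdot 28 = 168$)
$U = 168$
$w = \frac{137919535169}{16909}$ ($w = \frac{-4283 + 1212}{- \frac{1}{2656}} - \frac{8415}{16909} = \left(-3071\right) \left(-2656\right) - \frac{8415}{16909} = 8156576 - \frac{8415}{16909} = \frac{137919535169}{16909} \approx 8.1566 \cdot 10^{6}$)
$\left(w - 29155\right) + U = \left(\frac{137919535169}{16909} - 29155\right) + 168 = \frac{137426553274}{16909} + 168 = \frac{137429393986}{16909}$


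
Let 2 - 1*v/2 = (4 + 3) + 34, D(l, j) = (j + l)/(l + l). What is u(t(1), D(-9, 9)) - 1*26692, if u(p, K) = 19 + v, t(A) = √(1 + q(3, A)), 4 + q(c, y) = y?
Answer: -26751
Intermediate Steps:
D(l, j) = (j + l)/(2*l) (D(l, j) = (j + l)/((2*l)) = (j + l)*(1/(2*l)) = (j + l)/(2*l))
v = -78 (v = 4 - 2*((4 + 3) + 34) = 4 - 2*(7 + 34) = 4 - 2*41 = 4 - 82 = -78)
q(c, y) = -4 + y
t(A) = √(-3 + A) (t(A) = √(1 + (-4 + A)) = √(-3 + A))
u(p, K) = -59 (u(p, K) = 19 - 78 = -59)
u(t(1), D(-9, 9)) - 1*26692 = -59 - 1*26692 = -59 - 26692 = -26751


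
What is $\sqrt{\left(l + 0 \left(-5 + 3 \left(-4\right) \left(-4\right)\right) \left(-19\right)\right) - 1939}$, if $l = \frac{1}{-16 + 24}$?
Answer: $\frac{i \sqrt{31022}}{4} \approx 44.033 i$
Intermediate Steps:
$l = \frac{1}{8} \approx 0.125$
$\sqrt{\left(l + 0 \left(-5 + 3 \left(-4\right) \left(-4\right)\right) \left(-19\right)\right) - 1939} = \sqrt{\left(\frac{1}{8} + 0 \left(-5 + 3 \left(-4\right) \left(-4\right)\right) \left(-19\right)\right) - 1939} = \sqrt{\left(\frac{1}{8} + 0 \left(-5 - -48\right) \left(-19\right)\right) - 1939} = \sqrt{\left(\frac{1}{8} + 0 \left(-5 + 48\right) \left(-19\right)\right) - 1939} = \sqrt{\left(\frac{1}{8} + 0 \cdot 43 \left(-19\right)\right) - 1939} = \sqrt{\left(\frac{1}{8} + 0 \left(-19\right)\right) - 1939} = \sqrt{\left(\frac{1}{8} + 0\right) - 1939} = \sqrt{\frac{1}{8} - 1939} = \sqrt{- \frac{15511}{8}} = \frac{i \sqrt{31022}}{4}$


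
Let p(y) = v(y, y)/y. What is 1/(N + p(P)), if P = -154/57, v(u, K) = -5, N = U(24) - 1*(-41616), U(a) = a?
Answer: 154/6412845 ≈ 2.4014e-5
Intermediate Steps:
N = 41640 (N = 24 - 1*(-41616) = 24 + 41616 = 41640)
P = -154/57 (P = -154*1/57 = -154/57 ≈ -2.7018)
p(y) = -5/y
1/(N + p(P)) = 1/(41640 - 5/(-154/57)) = 1/(41640 - 5*(-57/154)) = 1/(41640 + 285/154) = 1/(6412845/154) = 154/6412845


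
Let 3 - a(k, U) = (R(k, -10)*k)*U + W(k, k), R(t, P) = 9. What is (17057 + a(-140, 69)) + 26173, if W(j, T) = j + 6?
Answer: 130307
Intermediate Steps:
W(j, T) = 6 + j
a(k, U) = -3 - k - 9*U*k (a(k, U) = 3 - ((9*k)*U + (6 + k)) = 3 - (9*U*k + (6 + k)) = 3 - (6 + k + 9*U*k) = 3 + (-6 - k - 9*U*k) = -3 - k - 9*U*k)
(17057 + a(-140, 69)) + 26173 = (17057 + (-3 - 1*(-140) - 9*69*(-140))) + 26173 = (17057 + (-3 + 140 + 86940)) + 26173 = (17057 + 87077) + 26173 = 104134 + 26173 = 130307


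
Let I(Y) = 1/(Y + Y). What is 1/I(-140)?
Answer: -280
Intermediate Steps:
I(Y) = 1/(2*Y)
1/I(-140) = 1/((1/2)/(-140)) = 1/((1/2)*(-1/140)) = 1/(-1/280) = -280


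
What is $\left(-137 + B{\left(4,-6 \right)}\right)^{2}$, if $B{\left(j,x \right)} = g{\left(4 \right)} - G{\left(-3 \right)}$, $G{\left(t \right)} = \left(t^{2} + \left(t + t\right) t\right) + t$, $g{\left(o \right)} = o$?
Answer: $24649$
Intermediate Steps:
$G{\left(t \right)} = t + 3 t^{2}$ ($G{\left(t \right)} = \left(t^{2} + 2 t t\right) + t = \left(t^{2} + 2 t^{2}\right) + t = 3 t^{2} + t = t + 3 t^{2}$)
$B{\left(j,x \right)} = -20$ ($B{\left(j,x \right)} = 4 - - 3 \left(1 + 3 \left(-3\right)\right) = 4 - - 3 \left(1 - 9\right) = 4 - \left(-3\right) \left(-8\right) = 4 - 24 = -20$)
$\left(-137 + B{\left(4,-6 \right)}\right)^{2} = \left(-137 - 20\right)^{2} = \left(-157\right)^{2} = 24649$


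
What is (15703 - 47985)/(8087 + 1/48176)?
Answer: -1555217632/389599313 ≈ -3.9918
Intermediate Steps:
(15703 - 47985)/(8087 + 1/48176) = -32282/(8087 + 1/48176) = -32282/389599313/48176 = -32282*48176/389599313 = -1555217632/389599313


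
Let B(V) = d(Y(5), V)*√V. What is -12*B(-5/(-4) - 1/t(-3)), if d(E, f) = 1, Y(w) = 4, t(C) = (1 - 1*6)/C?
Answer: -6*√65/5 ≈ -9.6747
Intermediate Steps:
t(C) = -5/C (t(C) = (1 - 6)/C = -5/C)
B(V) = √V (B(V) = 1*√V = √V)
-12*B(-5/(-4) - 1/t(-3)) = -12*√(-5/(-4) - 1/((-5/(-3)))) = -12*√(-5*(-¼) - 1/((-5*(-⅓)))) = -12*√(5/4 - 1/5/3) = -12*√(5/4 - 1*⅗) = -12*√(5/4 - ⅗) = -6*√65/5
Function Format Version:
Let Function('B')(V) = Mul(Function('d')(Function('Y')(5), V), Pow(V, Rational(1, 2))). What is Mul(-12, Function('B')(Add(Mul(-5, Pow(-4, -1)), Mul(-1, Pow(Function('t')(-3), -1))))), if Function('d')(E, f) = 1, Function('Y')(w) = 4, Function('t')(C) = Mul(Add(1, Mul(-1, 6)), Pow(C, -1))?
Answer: Mul(Rational(-6, 5), Pow(65, Rational(1, 2))) ≈ -9.6747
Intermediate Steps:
Function('t')(C) = Mul(-5, Pow(C, -1)) (Function('t')(C) = Mul(Add(1, -6), Pow(C, -1)) = Mul(-5, Pow(C, -1)))
Function('B')(V) = Pow(V, Rational(1, 2)) (Function('B')(V) = Mul(1, Pow(V, Rational(1, 2))) = Pow(V, Rational(1, 2)))
Mul(-12, Function('B')(Add(Mul(-5, Pow(-4, -1)), Mul(-1, Pow(Function('t')(-3), -1))))) = Mul(-12, Pow(Add(Mul(-5, Pow(-4, -1)), Mul(-1, Pow(Mul(-5, Pow(-3, -1)), -1))), Rational(1, 2))) = Mul(-12, Pow(Add(Mul(-5, Rational(-1, 4)), Mul(-1, Pow(Mul(-5, Rational(-1, 3)), -1))), Rational(1, 2))) = Mul(-12, Pow(Add(Rational(5, 4), Mul(-1, Pow(Rational(5, 3), -1))), Rational(1, 2))) = Mul(-12, Pow(Add(Rational(5, 4), Mul(-1, Rational(3, 5))), Rational(1, 2))) = Mul(-12, Pow(Add(Rational(5, 4), Rational(-3, 5)), Rational(1, 2))) = Mul(-12, Pow(Rational(13, 20), Rational(1, 2))) = Mul(-12, Mul(Rational(1, 10), Pow(65, Rational(1, 2)))) = Mul(Rational(-6, 5), Pow(65, Rational(1, 2)))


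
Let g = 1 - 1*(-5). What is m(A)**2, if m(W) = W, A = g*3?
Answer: 324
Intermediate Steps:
g = 6 (g = 1 + 5 = 6)
A = 18 (A = 6*3 = 18)
m(A)**2 = 18**2 = 324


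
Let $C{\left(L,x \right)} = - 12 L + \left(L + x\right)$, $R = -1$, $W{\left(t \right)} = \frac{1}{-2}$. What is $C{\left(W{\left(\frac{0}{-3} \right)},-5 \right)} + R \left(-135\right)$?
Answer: $\frac{271}{2} \approx 135.5$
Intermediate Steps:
$W{\left(t \right)} = - \frac{1}{2}$
$C{\left(L,x \right)} = x - 11 L$
$C{\left(W{\left(\frac{0}{-3} \right)},-5 \right)} + R \left(-135\right) = \left(-5 - - \frac{11}{2}\right) - -135 = \left(-5 + \frac{11}{2}\right) + 135 = \frac{1}{2} + 135 = \frac{271}{2}$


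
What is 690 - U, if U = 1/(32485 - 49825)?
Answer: 11964601/17340 ≈ 690.00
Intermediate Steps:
U = -1/17340 (U = 1/(-17340) = -1/17340 ≈ -5.7670e-5)
690 - U = 690 - 1*(-1/17340) = 690 + 1/17340 = 11964601/17340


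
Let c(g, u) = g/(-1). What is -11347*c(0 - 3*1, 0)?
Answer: -34041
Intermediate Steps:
c(g, u) = -g (c(g, u) = g*(-1) = -g)
-11347*c(0 - 3*1, 0) = -(-11347)*(0 - 3*1) = -(-11347)*(0 - 3) = -(-11347)*(-3) = -11347*3 = -34041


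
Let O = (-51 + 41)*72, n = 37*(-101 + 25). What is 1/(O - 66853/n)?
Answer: -2812/1957787 ≈ -0.0014363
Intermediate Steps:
n = -2812 (n = 37*(-76) = -2812)
O = -720 (O = -10*72 = -720)
1/(O - 66853/n) = 1/(-720 - 66853/(-2812)) = 1/(-720 - 66853*(-1/2812)) = 1/(-720 + 66853/2812) = 1/(-1957787/2812) = -2812/1957787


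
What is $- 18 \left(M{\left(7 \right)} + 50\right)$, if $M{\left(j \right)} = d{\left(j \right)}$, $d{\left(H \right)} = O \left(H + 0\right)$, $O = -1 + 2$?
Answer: $-1026$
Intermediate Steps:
$O = 1$
$d{\left(H \right)} = H$ ($d{\left(H \right)} = 1 \left(H + 0\right) = 1 H = H$)
$M{\left(j \right)} = j$
$- 18 \left(M{\left(7 \right)} + 50\right) = - 18 \left(7 + 50\right) = \left(-18\right) 57 = -1026$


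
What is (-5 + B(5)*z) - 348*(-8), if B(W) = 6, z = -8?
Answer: 2731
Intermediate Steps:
(-5 + B(5)*z) - 348*(-8) = (-5 + 6*(-8)) - 348*(-8) = (-5 - 48) + 2784 = -53 + 2784 = 2731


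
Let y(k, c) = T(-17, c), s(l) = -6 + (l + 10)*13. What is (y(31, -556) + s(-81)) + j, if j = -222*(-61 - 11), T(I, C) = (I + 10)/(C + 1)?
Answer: 8355532/555 ≈ 15055.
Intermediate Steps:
s(l) = 124 + 13*l (s(l) = -6 + (10 + l)*13 = -6 + (130 + 13*l) = 124 + 13*l)
T(I, C) = (10 + I)/(1 + C)
y(k, c) = -7/(1 + c) (y(k, c) = (10 - 17)/(1 + c) = -7/(1 + c))
j = 15984 (j = -222*(-72) = 15984)
(y(31, -556) + s(-81)) + j = (-7/(1 - 556) + (124 + 13*(-81))) + 15984 = (-7/(-555) + (124 - 1053)) + 15984 = (-7*(-1/555) - 929) + 15984 = (7/555 - 929) + 15984 = -515588/555 + 15984 = 8355532/555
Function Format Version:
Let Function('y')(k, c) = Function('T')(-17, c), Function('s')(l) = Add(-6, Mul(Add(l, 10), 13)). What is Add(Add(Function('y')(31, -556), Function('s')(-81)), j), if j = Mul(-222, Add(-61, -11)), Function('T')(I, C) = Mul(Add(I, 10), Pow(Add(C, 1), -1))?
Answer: Rational(8355532, 555) ≈ 15055.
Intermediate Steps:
Function('s')(l) = Add(124, Mul(13, l)) (Function('s')(l) = Add(-6, Mul(Add(10, l), 13)) = Add(-6, Add(130, Mul(13, l))) = Add(124, Mul(13, l)))
Function('T')(I, C) = Mul(Pow(Add(1, C), -1), Add(10, I)) (Function('T')(I, C) = Mul(Add(10, I), Pow(Add(1, C), -1)) = Mul(Pow(Add(1, C), -1), Add(10, I)))
Function('y')(k, c) = Mul(-7, Pow(Add(1, c), -1)) (Function('y')(k, c) = Mul(Pow(Add(1, c), -1), Add(10, -17)) = Mul(Pow(Add(1, c), -1), -7) = Mul(-7, Pow(Add(1, c), -1)))
j = 15984 (j = Mul(-222, -72) = 15984)
Add(Add(Function('y')(31, -556), Function('s')(-81)), j) = Add(Add(Mul(-7, Pow(Add(1, -556), -1)), Add(124, Mul(13, -81))), 15984) = Add(Add(Mul(-7, Pow(-555, -1)), Add(124, -1053)), 15984) = Add(Add(Mul(-7, Rational(-1, 555)), -929), 15984) = Add(Add(Rational(7, 555), -929), 15984) = Add(Rational(-515588, 555), 15984) = Rational(8355532, 555)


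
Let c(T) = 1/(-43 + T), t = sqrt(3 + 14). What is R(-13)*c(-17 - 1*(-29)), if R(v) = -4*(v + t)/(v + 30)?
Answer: -52/527 + 4*sqrt(17)/527 ≈ -0.067377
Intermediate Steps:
t = sqrt(17) ≈ 4.1231
R(v) = -4*(v + sqrt(17))/(30 + v) (R(v) = -4*(v + sqrt(17))/(v + 30) = -4*(v + sqrt(17))/(30 + v))
R(-13)*c(-17 - 1*(-29)) = (4*(-1*(-13) - sqrt(17))/(30 - 13))/(-43 + (-17 - 1*(-29))) = (4*(13 - sqrt(17))/17)/(-43 + (-17 + 29)) = (4*(1/17)*(13 - sqrt(17)))/(-43 + 12) = (52/17 - 4*sqrt(17)/17)/(-31) = (52/17 - 4*sqrt(17)/17)*(-1/31) = -52/527 + 4*sqrt(17)/527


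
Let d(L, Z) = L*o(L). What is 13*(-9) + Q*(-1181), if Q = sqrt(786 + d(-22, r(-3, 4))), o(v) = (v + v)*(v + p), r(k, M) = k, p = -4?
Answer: -117 - 1181*I*sqrt(24382) ≈ -117.0 - 1.8441e+5*I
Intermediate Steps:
o(v) = 2*v*(-4 + v) (o(v) = (v + v)*(v - 4) = (2*v)*(-4 + v) = 2*v*(-4 + v))
d(L, Z) = 2*L**2*(-4 + L) (d(L, Z) = L*(2*L*(-4 + L)) = 2*L**2*(-4 + L))
Q = I*sqrt(24382) (Q = sqrt(786 + 2*(-22)**2*(-4 - 22)) = sqrt(786 + 2*484*(-26)) = sqrt(786 - 25168) = sqrt(-24382) = I*sqrt(24382) ≈ 156.15*I)
13*(-9) + Q*(-1181) = 13*(-9) + (I*sqrt(24382))*(-1181) = -117 - 1181*I*sqrt(24382)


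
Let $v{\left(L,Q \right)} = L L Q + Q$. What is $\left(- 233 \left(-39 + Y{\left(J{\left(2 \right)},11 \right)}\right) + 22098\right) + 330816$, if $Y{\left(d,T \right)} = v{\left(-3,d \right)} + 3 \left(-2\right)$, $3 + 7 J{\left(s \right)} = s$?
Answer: $\frac{2546123}{7} \approx 3.6373 \cdot 10^{5}$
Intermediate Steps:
$J{\left(s \right)} = - \frac{3}{7} + \frac{s}{7}$
$v{\left(L,Q \right)} = Q + Q L^{2}$ ($v{\left(L,Q \right)} = L^{2} Q + Q = Q L^{2} + Q = Q + Q L^{2}$)
$Y{\left(d,T \right)} = -6 + 10 d$ ($Y{\left(d,T \right)} = d \left(1 + \left(-3\right)^{2}\right) + 3 \left(-2\right) = d \left(1 + 9\right) - 6 = d 10 - 6 = 10 d - 6 = -6 + 10 d$)
$\left(- 233 \left(-39 + Y{\left(J{\left(2 \right)},11 \right)}\right) + 22098\right) + 330816 = \left(- 233 \left(-39 - \left(6 - 10 \left(- \frac{3}{7} + \frac{1}{7} \cdot 2\right)\right)\right) + 22098\right) + 330816 = \left(- 233 \left(-39 - \left(6 - 10 \left(- \frac{3}{7} + \frac{2}{7}\right)\right)\right) + 22098\right) + 330816 = \left(- 233 \left(-39 + \left(-6 + 10 \left(- \frac{1}{7}\right)\right)\right) + 22098\right) + 330816 = \left(- 233 \left(-39 - \frac{52}{7}\right) + 22098\right) + 330816 = \left(\left(-233\right) \left(- \frac{325}{7}\right) + 22098\right) + 330816 = \left(\frac{75725}{7} + 22098\right) + 330816 = \frac{230411}{7} + 330816 = \frac{2546123}{7}$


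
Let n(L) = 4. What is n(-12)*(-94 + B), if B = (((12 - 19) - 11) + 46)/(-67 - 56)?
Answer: -46360/123 ≈ -376.91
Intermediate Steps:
B = -28/123 (B = ((-7 - 11) + 46)/(-123) = (-18 + 46)*(-1/123) = 28*(-1/123) = -28/123 ≈ -0.22764)
n(-12)*(-94 + B) = 4*(-94 - 28/123) = 4*(-11590/123) = -46360/123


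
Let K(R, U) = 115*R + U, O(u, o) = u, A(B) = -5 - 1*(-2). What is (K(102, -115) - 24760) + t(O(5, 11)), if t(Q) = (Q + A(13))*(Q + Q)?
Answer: -13125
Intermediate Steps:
A(B) = -3 (A(B) = -5 + 2 = -3)
K(R, U) = U + 115*R
t(Q) = 2*Q*(-3 + Q) (t(Q) = (Q - 3)*(Q + Q) = (-3 + Q)*(2*Q) = 2*Q*(-3 + Q))
(K(102, -115) - 24760) + t(O(5, 11)) = ((-115 + 115*102) - 24760) + 2*5*(-3 + 5) = ((-115 + 11730) - 24760) + 2*5*2 = (11615 - 24760) + 20 = -13145 + 20 = -13125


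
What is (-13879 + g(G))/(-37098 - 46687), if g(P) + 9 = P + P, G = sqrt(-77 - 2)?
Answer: 13888/83785 - 2*I*sqrt(79)/83785 ≈ 0.16576 - 0.00021217*I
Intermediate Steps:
G = I*sqrt(79) (G = sqrt(-79) = I*sqrt(79) ≈ 8.8882*I)
g(P) = -9 + 2*P (g(P) = -9 + (P + P) = -9 + 2*P)
(-13879 + g(G))/(-37098 - 46687) = (-13879 + (-9 + 2*(I*sqrt(79))))/(-37098 - 46687) = (-13879 + (-9 + 2*I*sqrt(79)))/(-83785) = (-13888 + 2*I*sqrt(79))*(-1/83785) = 13888/83785 - 2*I*sqrt(79)/83785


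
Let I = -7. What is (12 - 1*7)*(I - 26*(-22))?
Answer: 2825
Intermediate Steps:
(12 - 1*7)*(I - 26*(-22)) = (12 - 1*7)*(-7 - 26*(-22)) = (12 - 7)*(-7 + 572) = 5*565 = 2825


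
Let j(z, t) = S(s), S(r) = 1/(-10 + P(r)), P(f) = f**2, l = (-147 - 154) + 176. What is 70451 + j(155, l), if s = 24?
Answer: 39875267/566 ≈ 70451.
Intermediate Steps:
l = -125 (l = -301 + 176 = -125)
S(r) = 1/(-10 + r**2)
j(z, t) = 1/566 (j(z, t) = 1/(-10 + 24**2) = 1/(-10 + 576) = 1/566)
70451 + j(155, l) = 70451 + 1/566 = 39875267/566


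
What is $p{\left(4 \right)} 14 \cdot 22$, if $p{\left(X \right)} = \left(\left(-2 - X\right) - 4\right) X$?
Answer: $-12320$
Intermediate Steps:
$p{\left(X \right)} = X \left(-6 - X\right)$ ($p{\left(X \right)} = \left(-6 - X\right) X = X \left(-6 - X\right)$)
$p{\left(4 \right)} 14 \cdot 22 = \left(-1\right) 4 \left(6 + 4\right) 14 \cdot 22 = \left(-1\right) 4 \cdot 10 \cdot 14 \cdot 22 = \left(-40\right) 14 \cdot 22 = \left(-560\right) 22 = -12320$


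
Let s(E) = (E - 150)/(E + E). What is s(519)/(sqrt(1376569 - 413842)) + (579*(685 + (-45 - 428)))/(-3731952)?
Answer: -10229/310996 + 41*sqrt(962727)/111034514 ≈ -0.032529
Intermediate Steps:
s(E) = (-150 + E)/(2*E) (s(E) = (-150 + E)/((2*E)) = (-150 + E)*(1/(2*E)) = (-150 + E)/(2*E))
s(519)/(sqrt(1376569 - 413842)) + (579*(685 + (-45 - 428)))/(-3731952) = ((1/2)*(-150 + 519)/519)/(sqrt(1376569 - 413842)) + (579*(685 + (-45 - 428)))/(-3731952) = ((1/2)*(1/519)*369)/(sqrt(962727)) + (579*(685 - 473))*(-1/3731952) = 123*(sqrt(962727)/962727)/346 + (579*212)*(-1/3731952) = 41*sqrt(962727)/111034514 + 122748*(-1/3731952) = 41*sqrt(962727)/111034514 - 10229/310996 = -10229/310996 + 41*sqrt(962727)/111034514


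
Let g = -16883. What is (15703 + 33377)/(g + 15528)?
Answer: -9816/271 ≈ -36.221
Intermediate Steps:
(15703 + 33377)/(g + 15528) = (15703 + 33377)/(-16883 + 15528) = 49080/(-1355) = 49080*(-1/1355) = -9816/271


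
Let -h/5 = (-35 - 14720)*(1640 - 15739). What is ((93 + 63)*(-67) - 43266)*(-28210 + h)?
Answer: 55876493184330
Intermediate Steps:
h = -1040153725 (h = -5*(-35 - 14720)*(1640 - 15739) = -(-73775)*(-14099) = -5*208030745 = -1040153725)
((93 + 63)*(-67) - 43266)*(-28210 + h) = ((93 + 63)*(-67) - 43266)*(-28210 - 1040153725) = (156*(-67) - 43266)*(-1040181935) = (-10452 - 43266)*(-1040181935) = -53718*(-1040181935) = 55876493184330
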